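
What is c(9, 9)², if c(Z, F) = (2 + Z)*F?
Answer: 9801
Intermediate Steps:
c(Z, F) = F*(2 + Z)
c(9, 9)² = (9*(2 + 9))² = (9*11)² = 99² = 9801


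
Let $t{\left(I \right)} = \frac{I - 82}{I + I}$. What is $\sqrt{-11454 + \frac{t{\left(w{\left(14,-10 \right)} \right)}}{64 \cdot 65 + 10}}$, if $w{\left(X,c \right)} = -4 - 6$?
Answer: $\frac{i \sqrt{199172441418}}{4170} \approx 107.02 i$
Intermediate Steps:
$w{\left(X,c \right)} = -10$
$t{\left(I \right)} = \frac{-82 + I}{2 I}$
$\sqrt{-11454 + \frac{t{\left(w{\left(14,-10 \right)} \right)}}{64 \cdot 65 + 10}} = \sqrt{-11454 + \frac{\frac{1}{2} \frac{1}{-10} \left(-82 - 10\right)}{64 \cdot 65 + 10}} = \sqrt{-11454 + \frac{\frac{1}{2} \left(- \frac{1}{10}\right) \left(-92\right)}{4160 + 10}} = \sqrt{-11454 + \frac{23}{5 \cdot 4170}} = \sqrt{-11454 + \frac{23}{5} \cdot \frac{1}{4170}} = \sqrt{-11454 + \frac{23}{20850}} = \sqrt{- \frac{238815877}{20850}} = \frac{i \sqrt{199172441418}}{4170}$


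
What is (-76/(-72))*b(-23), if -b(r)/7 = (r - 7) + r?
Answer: 7049/18 ≈ 391.61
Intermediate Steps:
b(r) = 49 - 14*r (b(r) = -7*((r - 7) + r) = -7*((-7 + r) + r) = -7*(-7 + 2*r) = 49 - 14*r)
(-76/(-72))*b(-23) = (-76/(-72))*(49 - 14*(-23)) = (-76*(-1/72))*(49 + 322) = (19/18)*371 = 7049/18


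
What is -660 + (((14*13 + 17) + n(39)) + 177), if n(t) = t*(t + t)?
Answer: 2758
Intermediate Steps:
n(t) = 2*t**2 (n(t) = t*(2*t) = 2*t**2)
-660 + (((14*13 + 17) + n(39)) + 177) = -660 + (((14*13 + 17) + 2*39**2) + 177) = -660 + (((182 + 17) + 2*1521) + 177) = -660 + ((199 + 3042) + 177) = -660 + (3241 + 177) = -660 + 3418 = 2758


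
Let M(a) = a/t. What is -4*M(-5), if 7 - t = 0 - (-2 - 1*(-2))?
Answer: 20/7 ≈ 2.8571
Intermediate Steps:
t = 7 (t = 7 - (0 - (-2 - 1*(-2))) = 7 - (0 - (-2 + 2)) = 7 - (0 - 1*0) = 7 - (0 + 0) = 7 - 1*0 = 7 + 0 = 7)
M(a) = a/7
-4*M(-5) = -4*(-5)/7 = -4*(-5/7) = 20/7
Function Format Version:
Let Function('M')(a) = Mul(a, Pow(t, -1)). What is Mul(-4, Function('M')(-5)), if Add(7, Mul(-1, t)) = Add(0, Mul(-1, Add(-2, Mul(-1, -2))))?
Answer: Rational(20, 7) ≈ 2.8571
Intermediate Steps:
t = 7 (t = Add(7, Mul(-1, Add(0, Mul(-1, Add(-2, Mul(-1, -2)))))) = Add(7, Mul(-1, Add(0, Mul(-1, Add(-2, 2))))) = Add(7, Mul(-1, Add(0, Mul(-1, 0)))) = Add(7, Mul(-1, Add(0, 0))) = Add(7, Mul(-1, 0)) = Add(7, 0) = 7)
Function('M')(a) = Mul(Rational(1, 7), a) (Function('M')(a) = Mul(a, Pow(7, -1)) = Mul(a, Rational(1, 7)) = Mul(Rational(1, 7), a))
Mul(-4, Function('M')(-5)) = Mul(-4, Mul(Rational(1, 7), -5)) = Mul(-4, Rational(-5, 7)) = Rational(20, 7)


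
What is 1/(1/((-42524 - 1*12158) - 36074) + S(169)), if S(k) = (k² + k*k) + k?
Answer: 90756/5199501995 ≈ 1.7455e-5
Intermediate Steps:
S(k) = k + 2*k² (S(k) = (k² + k²) + k = 2*k² + k = k + 2*k²)
1/(1/((-42524 - 1*12158) - 36074) + S(169)) = 1/(1/((-42524 - 1*12158) - 36074) + 169*(1 + 2*169)) = 1/(1/((-42524 - 12158) - 36074) + 169*(1 + 338)) = 1/(1/(-54682 - 36074) + 169*339) = 1/(1/(-90756) + 57291) = 1/(-1/90756 + 57291) = 1/(5199501995/90756) = 90756/5199501995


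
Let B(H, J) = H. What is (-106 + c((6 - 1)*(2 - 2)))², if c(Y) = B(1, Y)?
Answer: 11025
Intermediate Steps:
c(Y) = 1
(-106 + c((6 - 1)*(2 - 2)))² = (-106 + 1)² = (-105)² = 11025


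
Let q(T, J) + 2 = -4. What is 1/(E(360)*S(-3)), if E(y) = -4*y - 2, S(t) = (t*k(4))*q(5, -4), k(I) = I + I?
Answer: -1/207648 ≈ -4.8158e-6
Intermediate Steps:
q(T, J) = -6 (q(T, J) = -2 - 4 = -6)
k(I) = 2*I
S(t) = -48*t (S(t) = (t*(2*4))*(-6) = (t*8)*(-6) = (8*t)*(-6) = -48*t)
E(y) = -2 - 4*y
1/(E(360)*S(-3)) = 1/((-2 - 4*360)*(-48*(-3))) = 1/((-2 - 1440)*144) = 1/(-1442*144) = 1/(-207648) = -1/207648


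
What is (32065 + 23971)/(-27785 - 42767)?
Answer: -14009/17638 ≈ -0.79425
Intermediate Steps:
(32065 + 23971)/(-27785 - 42767) = 56036/(-70552) = 56036*(-1/70552) = -14009/17638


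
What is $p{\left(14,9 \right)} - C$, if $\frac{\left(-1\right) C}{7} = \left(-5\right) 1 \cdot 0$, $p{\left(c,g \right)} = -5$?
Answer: $-5$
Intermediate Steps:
$C = 0$ ($C = - 7 \left(-5\right) 1 \cdot 0 = - 7 \left(\left(-5\right) 0\right) = \left(-7\right) 0 = 0$)
$p{\left(14,9 \right)} - C = -5 - 0 = -5 + 0 = -5$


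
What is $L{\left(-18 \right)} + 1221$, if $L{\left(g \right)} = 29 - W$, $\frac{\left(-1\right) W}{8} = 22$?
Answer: $1426$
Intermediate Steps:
$W = -176$ ($W = \left(-8\right) 22 = -176$)
$L{\left(g \right)} = 205$ ($L{\left(g \right)} = 29 - -176 = 29 + 176 = 205$)
$L{\left(-18 \right)} + 1221 = 205 + 1221 = 1426$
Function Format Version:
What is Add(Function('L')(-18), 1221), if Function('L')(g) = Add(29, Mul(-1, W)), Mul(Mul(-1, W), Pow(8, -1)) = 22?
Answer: 1426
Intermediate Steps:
W = -176 (W = Mul(-8, 22) = -176)
Function('L')(g) = 205 (Function('L')(g) = Add(29, Mul(-1, -176)) = Add(29, 176) = 205)
Add(Function('L')(-18), 1221) = Add(205, 1221) = 1426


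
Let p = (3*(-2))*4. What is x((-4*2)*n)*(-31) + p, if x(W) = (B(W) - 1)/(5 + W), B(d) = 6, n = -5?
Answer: -247/9 ≈ -27.444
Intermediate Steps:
p = -24 (p = -6*4 = -24)
x(W) = 5/(5 + W) (x(W) = (6 - 1)/(5 + W) = 5/(5 + W))
x((-4*2)*n)*(-31) + p = (5/(5 - 4*2*(-5)))*(-31) - 24 = (5/(5 - 8*(-5)))*(-31) - 24 = (5/(5 + 40))*(-31) - 24 = (5/45)*(-31) - 24 = (5*(1/45))*(-31) - 24 = (⅑)*(-31) - 24 = -31/9 - 24 = -247/9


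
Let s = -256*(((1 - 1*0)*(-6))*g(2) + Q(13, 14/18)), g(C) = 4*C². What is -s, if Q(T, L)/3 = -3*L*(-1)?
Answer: -22784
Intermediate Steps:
Q(T, L) = 9*L (Q(T, L) = 3*(-3*L*(-1)) = 3*(3*L) = 9*L)
s = 22784 (s = -256*(((1 - 1*0)*(-6))*(4*2²) + 9*(14/18)) = -256*(((1 + 0)*(-6))*(4*4) + 9*(14*(1/18))) = -256*((1*(-6))*16 + 9*(7/9)) = -256*(-6*16 + 7) = -256*(-96 + 7) = -256*(-89) = 22784)
-s = -1*22784 = -22784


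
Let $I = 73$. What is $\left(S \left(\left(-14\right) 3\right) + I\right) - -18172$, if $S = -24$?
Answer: $19253$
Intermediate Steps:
$\left(S \left(\left(-14\right) 3\right) + I\right) - -18172 = \left(- 24 \left(\left(-14\right) 3\right) + 73\right) - -18172 = \left(\left(-24\right) \left(-42\right) + 73\right) + 18172 = \left(1008 + 73\right) + 18172 = 1081 + 18172 = 19253$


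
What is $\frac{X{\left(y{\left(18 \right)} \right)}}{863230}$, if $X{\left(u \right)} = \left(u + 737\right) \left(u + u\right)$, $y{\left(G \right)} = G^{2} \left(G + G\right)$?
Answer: $\frac{144645264}{431615} \approx 335.13$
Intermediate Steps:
$y{\left(G \right)} = 2 G^{3}$ ($y{\left(G \right)} = G^{2} \cdot 2 G = 2 G^{3}$)
$X{\left(u \right)} = 2 u \left(737 + u\right)$ ($X{\left(u \right)} = \left(737 + u\right) 2 u = 2 u \left(737 + u\right)$)
$\frac{X{\left(y{\left(18 \right)} \right)}}{863230} = \frac{2 \cdot 2 \cdot 18^{3} \left(737 + 2 \cdot 18^{3}\right)}{863230} = 2 \cdot 2 \cdot 5832 \left(737 + 2 \cdot 5832\right) \frac{1}{863230} = 2 \cdot 11664 \left(737 + 11664\right) \frac{1}{863230} = 2 \cdot 11664 \cdot 12401 \cdot \frac{1}{863230} = 289290528 \cdot \frac{1}{863230} = \frac{144645264}{431615}$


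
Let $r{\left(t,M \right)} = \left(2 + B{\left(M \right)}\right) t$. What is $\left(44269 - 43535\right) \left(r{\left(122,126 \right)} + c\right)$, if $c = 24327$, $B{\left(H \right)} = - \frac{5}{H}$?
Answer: $\frac{1135988312}{63} \approx 1.8032 \cdot 10^{7}$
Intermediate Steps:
$r{\left(t,M \right)} = t \left(2 - \frac{5}{M}\right)$ ($r{\left(t,M \right)} = \left(2 - \frac{5}{M}\right) t = t \left(2 - \frac{5}{M}\right)$)
$\left(44269 - 43535\right) \left(r{\left(122,126 \right)} + c\right) = \left(44269 - 43535\right) \left(\frac{122 \left(-5 + 2 \cdot 126\right)}{126} + 24327\right) = 734 \left(122 \cdot \frac{1}{126} \left(-5 + 252\right) + 24327\right) = 734 \left(122 \cdot \frac{1}{126} \cdot 247 + 24327\right) = 734 \left(\frac{15067}{63} + 24327\right) = 734 \cdot \frac{1547668}{63} = \frac{1135988312}{63}$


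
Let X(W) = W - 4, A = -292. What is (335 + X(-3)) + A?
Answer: 36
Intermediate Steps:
X(W) = -4 + W
(335 + X(-3)) + A = (335 + (-4 - 3)) - 292 = (335 - 7) - 292 = 328 - 292 = 36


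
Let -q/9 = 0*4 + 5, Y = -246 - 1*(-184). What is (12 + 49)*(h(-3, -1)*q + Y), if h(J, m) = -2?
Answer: 1708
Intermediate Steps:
Y = -62 (Y = -246 + 184 = -62)
q = -45 (q = -9*(0*4 + 5) = -9*(0 + 5) = -9*5 = -45)
(12 + 49)*(h(-3, -1)*q + Y) = (12 + 49)*(-2*(-45) - 62) = 61*(90 - 62) = 61*28 = 1708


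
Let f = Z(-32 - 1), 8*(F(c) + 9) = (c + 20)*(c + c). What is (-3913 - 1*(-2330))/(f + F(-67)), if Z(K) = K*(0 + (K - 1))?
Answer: -6332/7601 ≈ -0.83305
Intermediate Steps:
F(c) = -9 + c*(20 + c)/4 (F(c) = -9 + ((c + 20)*(c + c))/8 = -9 + ((20 + c)*(2*c))/8 = -9 + (2*c*(20 + c))/8 = -9 + c*(20 + c)/4)
Z(K) = K*(-1 + K) (Z(K) = K*(0 + (-1 + K)) = K*(-1 + K))
f = 1122 (f = (-32 - 1)*(-1 + (-32 - 1)) = -33*(-1 - 33) = -33*(-34) = 1122)
(-3913 - 1*(-2330))/(f + F(-67)) = (-3913 - 1*(-2330))/(1122 + (-9 + 5*(-67) + (1/4)*(-67)**2)) = (-3913 + 2330)/(1122 + (-9 - 335 + (1/4)*4489)) = -1583/(1122 + (-9 - 335 + 4489/4)) = -1583/(1122 + 3113/4) = -1583/7601/4 = -1583*4/7601 = -6332/7601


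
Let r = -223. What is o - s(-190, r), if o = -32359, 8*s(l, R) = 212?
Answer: -64771/2 ≈ -32386.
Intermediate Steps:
s(l, R) = 53/2 (s(l, R) = (⅛)*212 = 53/2)
o - s(-190, r) = -32359 - 1*53/2 = -32359 - 53/2 = -64771/2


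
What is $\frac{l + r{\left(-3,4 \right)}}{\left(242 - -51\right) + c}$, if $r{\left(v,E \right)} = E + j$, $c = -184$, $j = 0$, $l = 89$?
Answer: $\frac{93}{109} \approx 0.85321$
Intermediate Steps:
$r{\left(v,E \right)} = E$ ($r{\left(v,E \right)} = E + 0 = E$)
$\frac{l + r{\left(-3,4 \right)}}{\left(242 - -51\right) + c} = \frac{89 + 4}{\left(242 - -51\right) - 184} = \frac{93}{\left(242 + 51\right) - 184} = \frac{93}{293 - 184} = \frac{93}{109}$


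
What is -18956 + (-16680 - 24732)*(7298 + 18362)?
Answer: -1062650876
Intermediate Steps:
-18956 + (-16680 - 24732)*(7298 + 18362) = -18956 - 41412*25660 = -18956 - 1062631920 = -1062650876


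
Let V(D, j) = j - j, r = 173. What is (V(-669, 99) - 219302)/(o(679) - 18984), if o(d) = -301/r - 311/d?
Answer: 12880374017/1115125855 ≈ 11.551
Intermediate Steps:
o(d) = -301/173 - 311/d
V(D, j) = 0
(V(-669, 99) - 219302)/(o(679) - 18984) = (0 - 219302)/((-301/173 - 311/679) - 18984) = -219302/((-301/173 - 311*1/679) - 18984) = -219302/((-301/173 - 311/679) - 18984) = -219302/(-258182/117467 - 18984) = -219302/(-2230251710/117467) = -219302*(-117467/2230251710) = 12880374017/1115125855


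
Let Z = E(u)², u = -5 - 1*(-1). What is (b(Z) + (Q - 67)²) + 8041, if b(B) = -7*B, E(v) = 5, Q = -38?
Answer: 18891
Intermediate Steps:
u = -4 (u = -5 + 1 = -4)
Z = 25 (Z = 5² = 25)
(b(Z) + (Q - 67)²) + 8041 = (-7*25 + (-38 - 67)²) + 8041 = (-175 + (-105)²) + 8041 = (-175 + 11025) + 8041 = 10850 + 8041 = 18891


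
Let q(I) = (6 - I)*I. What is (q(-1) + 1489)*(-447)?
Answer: -662454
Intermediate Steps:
q(I) = I*(6 - I)
(q(-1) + 1489)*(-447) = (-(6 - 1*(-1)) + 1489)*(-447) = (-(6 + 1) + 1489)*(-447) = (-1*7 + 1489)*(-447) = (-7 + 1489)*(-447) = 1482*(-447) = -662454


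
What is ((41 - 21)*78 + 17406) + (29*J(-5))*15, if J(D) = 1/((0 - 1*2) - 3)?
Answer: 18879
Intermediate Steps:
J(D) = -⅕ (J(D) = 1/((0 - 2) - 3) = 1/(-2 - 3) = 1/(-5) = -⅕)
((41 - 21)*78 + 17406) + (29*J(-5))*15 = ((41 - 21)*78 + 17406) + (29*(-⅕))*15 = (20*78 + 17406) - 29/5*15 = (1560 + 17406) - 87 = 18966 - 87 = 18879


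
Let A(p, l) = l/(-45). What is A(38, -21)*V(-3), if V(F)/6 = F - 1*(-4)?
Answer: 14/5 ≈ 2.8000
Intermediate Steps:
V(F) = 24 + 6*F (V(F) = 6*(F - 1*(-4)) = 6*(F + 4) = 6*(4 + F) = 24 + 6*F)
A(p, l) = -l/45 (A(p, l) = l*(-1/45) = -l/45)
A(38, -21)*V(-3) = (-1/45*(-21))*(24 + 6*(-3)) = 7*(24 - 18)/15 = (7/15)*6 = 14/5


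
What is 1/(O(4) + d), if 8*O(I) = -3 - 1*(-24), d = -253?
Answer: -8/2003 ≈ -0.0039940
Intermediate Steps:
O(I) = 21/8 (O(I) = (-3 - 1*(-24))/8 = (-3 + 24)/8 = (1/8)*21 = 21/8)
1/(O(4) + d) = 1/(21/8 - 253) = 1/(-2003/8) = -8/2003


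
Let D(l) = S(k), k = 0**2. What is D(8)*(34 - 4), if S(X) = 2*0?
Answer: 0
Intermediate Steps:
k = 0
S(X) = 0
D(l) = 0
D(8)*(34 - 4) = 0*(34 - 4) = 0*30 = 0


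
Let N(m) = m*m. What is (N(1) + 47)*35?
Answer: 1680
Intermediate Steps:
N(m) = m²
(N(1) + 47)*35 = (1² + 47)*35 = (1 + 47)*35 = 48*35 = 1680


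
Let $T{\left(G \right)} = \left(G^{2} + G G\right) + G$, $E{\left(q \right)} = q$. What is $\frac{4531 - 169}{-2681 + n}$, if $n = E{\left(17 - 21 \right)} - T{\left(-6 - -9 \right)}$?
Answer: $- \frac{727}{451} \approx -1.612$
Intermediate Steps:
$T{\left(G \right)} = G + 2 G^{2}$ ($T{\left(G \right)} = \left(G^{2} + G^{2}\right) + G = 2 G^{2} + G = G + 2 G^{2}$)
$n = -25$ ($n = \left(17 - 21\right) - \left(-6 - -9\right) \left(1 + 2 \left(-6 - -9\right)\right) = \left(17 - 21\right) - \left(-6 + 9\right) \left(1 + 2 \left(-6 + 9\right)\right) = -4 - 3 \left(1 + 2 \cdot 3\right) = -4 - 3 \left(1 + 6\right) = -4 - 3 \cdot 7 = -4 - 21 = -25$)
$\frac{4531 - 169}{-2681 + n} = \frac{4531 - 169}{-2681 - 25} = \frac{4362}{-2706} = 4362 \left(- \frac{1}{2706}\right) = - \frac{727}{451}$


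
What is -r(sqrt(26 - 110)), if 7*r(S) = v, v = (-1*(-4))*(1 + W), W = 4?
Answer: -20/7 ≈ -2.8571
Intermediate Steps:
v = 20 (v = (-1*(-4))*(1 + 4) = 4*5 = 20)
r(S) = 20/7 (r(S) = (1/7)*20 = 20/7)
-r(sqrt(26 - 110)) = -1*20/7 = -20/7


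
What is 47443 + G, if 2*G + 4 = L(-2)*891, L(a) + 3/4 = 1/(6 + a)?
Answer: 188873/4 ≈ 47218.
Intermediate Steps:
L(a) = -¾ + 1/(6 + a)
G = -899/4 (G = -2 + (((-14 - 3*(-2))/(4*(6 - 2)))*891)/2 = -2 + (((¼)*(-14 + 6)/4)*891)/2 = -2 + (((¼)*(¼)*(-8))*891)/2 = -2 + (-½*891)/2 = -2 + (½)*(-891/2) = -2 - 891/4 = -899/4 ≈ -224.75)
47443 + G = 47443 - 899/4 = 188873/4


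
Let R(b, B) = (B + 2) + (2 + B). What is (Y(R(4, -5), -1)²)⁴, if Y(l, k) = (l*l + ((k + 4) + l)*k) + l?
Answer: 1406408618241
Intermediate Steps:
R(b, B) = 4 + 2*B (R(b, B) = (2 + B) + (2 + B) = 4 + 2*B)
Y(l, k) = l + l² + k*(4 + k + l) (Y(l, k) = (l² + ((4 + k) + l)*k) + l = (l² + (4 + k + l)*k) + l = (l² + k*(4 + k + l)) + l = l + l² + k*(4 + k + l))
(Y(R(4, -5), -1)²)⁴ = (((4 + 2*(-5)) + (-1)² + (4 + 2*(-5))² + 4*(-1) - (4 + 2*(-5)))²)⁴ = (((4 - 10) + 1 + (4 - 10)² - 4 - (4 - 10))²)⁴ = ((-6 + 1 + (-6)² - 4 - 1*(-6))²)⁴ = ((-6 + 1 + 36 - 4 + 6)²)⁴ = (33²)⁴ = 1089⁴ = 1406408618241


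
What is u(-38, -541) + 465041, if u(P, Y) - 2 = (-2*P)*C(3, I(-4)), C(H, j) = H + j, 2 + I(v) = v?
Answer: 464815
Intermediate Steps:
I(v) = -2 + v
u(P, Y) = 2 + 6*P (u(P, Y) = 2 + (-2*P)*(3 + (-2 - 4)) = 2 + (-2*P)*(3 - 6) = 2 - 2*P*(-3) = 2 + 6*P)
u(-38, -541) + 465041 = (2 + 6*(-38)) + 465041 = (2 - 228) + 465041 = -226 + 465041 = 464815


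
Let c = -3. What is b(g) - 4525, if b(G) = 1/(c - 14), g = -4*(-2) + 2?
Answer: -76926/17 ≈ -4525.1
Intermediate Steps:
g = 10 (g = 8 + 2 = 10)
b(G) = -1/17 (b(G) = 1/(-3 - 14) = 1/(-17) = -1/17)
b(g) - 4525 = -1/17 - 4525 = -76926/17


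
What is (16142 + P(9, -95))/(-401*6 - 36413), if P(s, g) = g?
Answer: -16047/38819 ≈ -0.41338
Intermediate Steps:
(16142 + P(9, -95))/(-401*6 - 36413) = (16142 - 95)/(-401*6 - 36413) = 16047/(-2406 - 36413) = 16047/(-38819) = 16047*(-1/38819) = -16047/38819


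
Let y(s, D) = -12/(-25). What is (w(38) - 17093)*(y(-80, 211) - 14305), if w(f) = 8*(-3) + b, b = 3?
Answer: 6120188882/25 ≈ 2.4481e+8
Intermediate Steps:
y(s, D) = 12/25 (y(s, D) = -12*(-1/25) = 12/25)
w(f) = -21 (w(f) = 8*(-3) + 3 = -24 + 3 = -21)
(w(38) - 17093)*(y(-80, 211) - 14305) = (-21 - 17093)*(12/25 - 14305) = -17114*(-357613/25) = 6120188882/25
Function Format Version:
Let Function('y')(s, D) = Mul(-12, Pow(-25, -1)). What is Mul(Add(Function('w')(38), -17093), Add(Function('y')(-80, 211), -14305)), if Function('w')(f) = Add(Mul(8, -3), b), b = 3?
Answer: Rational(6120188882, 25) ≈ 2.4481e+8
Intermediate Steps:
Function('y')(s, D) = Rational(12, 25) (Function('y')(s, D) = Mul(-12, Rational(-1, 25)) = Rational(12, 25))
Function('w')(f) = -21 (Function('w')(f) = Add(Mul(8, -3), 3) = Add(-24, 3) = -21)
Mul(Add(Function('w')(38), -17093), Add(Function('y')(-80, 211), -14305)) = Mul(Add(-21, -17093), Add(Rational(12, 25), -14305)) = Mul(-17114, Rational(-357613, 25)) = Rational(6120188882, 25)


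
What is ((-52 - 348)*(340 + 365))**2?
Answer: 79524000000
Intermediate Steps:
((-52 - 348)*(340 + 365))**2 = (-400*705)**2 = (-282000)**2 = 79524000000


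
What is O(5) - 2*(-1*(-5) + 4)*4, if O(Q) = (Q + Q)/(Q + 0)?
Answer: -70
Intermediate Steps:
O(Q) = 2 (O(Q) = (2*Q)/Q = 2)
O(5) - 2*(-1*(-5) + 4)*4 = 2 - 2*(-1*(-5) + 4)*4 = 2 - 2*(5 + 4)*4 = 2 - 18*4 = 2 - 2*36 = 2 - 72 = -70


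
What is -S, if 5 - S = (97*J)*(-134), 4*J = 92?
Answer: -298959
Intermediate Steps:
J = 23 (J = (¼)*92 = 23)
S = 298959 (S = 5 - 97*23*(-134) = 5 - 2231*(-134) = 5 - 1*(-298954) = 5 + 298954 = 298959)
-S = -1*298959 = -298959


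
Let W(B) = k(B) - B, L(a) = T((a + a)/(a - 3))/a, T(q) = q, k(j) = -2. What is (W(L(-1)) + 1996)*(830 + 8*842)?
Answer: 15090387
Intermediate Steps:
L(a) = 2/(-3 + a) (L(a) = ((a + a)/(a - 3))/a = ((2*a)/(-3 + a))/a = (2*a/(-3 + a))/a = 2/(-3 + a))
W(B) = -2 - B
(W(L(-1)) + 1996)*(830 + 8*842) = ((-2 - 2/(-3 - 1)) + 1996)*(830 + 8*842) = ((-2 - 2/(-4)) + 1996)*(830 + 6736) = ((-2 - 2*(-1)/4) + 1996)*7566 = ((-2 - 1*(-½)) + 1996)*7566 = ((-2 + ½) + 1996)*7566 = (-3/2 + 1996)*7566 = (3989/2)*7566 = 15090387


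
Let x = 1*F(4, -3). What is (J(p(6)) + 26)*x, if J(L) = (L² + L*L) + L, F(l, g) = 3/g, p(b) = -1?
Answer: -27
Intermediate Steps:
x = -1 (x = 1*(3/(-3)) = 1*(3*(-⅓)) = 1*(-1) = -1)
J(L) = L + 2*L² (J(L) = (L² + L²) + L = 2*L² + L = L + 2*L²)
(J(p(6)) + 26)*x = (-(1 + 2*(-1)) + 26)*(-1) = (-(1 - 2) + 26)*(-1) = (-1*(-1) + 26)*(-1) = (1 + 26)*(-1) = 27*(-1) = -27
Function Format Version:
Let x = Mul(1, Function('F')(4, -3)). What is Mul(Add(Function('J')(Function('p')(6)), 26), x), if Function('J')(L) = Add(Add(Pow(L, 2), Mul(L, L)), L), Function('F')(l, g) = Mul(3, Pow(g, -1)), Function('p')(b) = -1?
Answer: -27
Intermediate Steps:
x = -1 (x = Mul(1, Mul(3, Pow(-3, -1))) = Mul(1, Mul(3, Rational(-1, 3))) = Mul(1, -1) = -1)
Function('J')(L) = Add(L, Mul(2, Pow(L, 2))) (Function('J')(L) = Add(Add(Pow(L, 2), Pow(L, 2)), L) = Add(Mul(2, Pow(L, 2)), L) = Add(L, Mul(2, Pow(L, 2))))
Mul(Add(Function('J')(Function('p')(6)), 26), x) = Mul(Add(Mul(-1, Add(1, Mul(2, -1))), 26), -1) = Mul(Add(Mul(-1, Add(1, -2)), 26), -1) = Mul(Add(Mul(-1, -1), 26), -1) = Mul(Add(1, 26), -1) = Mul(27, -1) = -27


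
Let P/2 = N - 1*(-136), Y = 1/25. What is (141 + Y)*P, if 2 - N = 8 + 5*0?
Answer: 183352/5 ≈ 36670.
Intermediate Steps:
Y = 1/25 ≈ 0.040000
N = -6 (N = 2 - (8 + 5*0) = 2 - (8 + 0) = 2 - 1*8 = 2 - 8 = -6)
P = 260 (P = 2*(-6 - 1*(-136)) = 2*(-6 + 136) = 2*130 = 260)
(141 + Y)*P = (141 + 1/25)*260 = (3526/25)*260 = 183352/5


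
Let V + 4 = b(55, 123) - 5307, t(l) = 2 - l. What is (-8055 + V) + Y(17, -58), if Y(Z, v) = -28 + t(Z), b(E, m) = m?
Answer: -13286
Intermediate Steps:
Y(Z, v) = -26 - Z (Y(Z, v) = -28 + (2 - Z) = -26 - Z)
V = -5188 (V = -4 + (123 - 5307) = -4 - 5184 = -5188)
(-8055 + V) + Y(17, -58) = (-8055 - 5188) + (-26 - 1*17) = -13243 + (-26 - 17) = -13243 - 43 = -13286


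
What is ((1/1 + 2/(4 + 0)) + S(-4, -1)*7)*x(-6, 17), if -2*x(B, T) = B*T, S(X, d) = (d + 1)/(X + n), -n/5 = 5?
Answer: 153/2 ≈ 76.500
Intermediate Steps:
n = -25 (n = -5*5 = -25)
S(X, d) = (1 + d)/(-25 + X) (S(X, d) = (d + 1)/(X - 25) = (1 + d)/(-25 + X))
x(B, T) = -B*T/2
((1/1 + 2/(4 + 0)) + S(-4, -1)*7)*x(-6, 17) = ((1/1 + 2/(4 + 0)) + ((1 - 1)/(-25 - 4))*7)*(-1/2*(-6)*17) = ((1*1 + 2/4) + (0/(-29))*7)*51 = ((1 + 2*(1/4)) - 1/29*0*7)*51 = ((1 + 1/2) + 0*7)*51 = (3/2 + 0)*51 = (3/2)*51 = 153/2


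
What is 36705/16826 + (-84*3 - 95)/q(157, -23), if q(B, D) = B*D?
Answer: 138380377/60758686 ≈ 2.2775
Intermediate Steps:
36705/16826 + (-84*3 - 95)/q(157, -23) = 36705/16826 + (-84*3 - 95)/((157*(-23))) = 36705*(1/16826) + (-252 - 95)/(-3611) = 36705/16826 - 347*(-1/3611) = 36705/16826 + 347/3611 = 138380377/60758686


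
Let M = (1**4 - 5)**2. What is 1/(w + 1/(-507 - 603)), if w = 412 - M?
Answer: 1110/439559 ≈ 0.0025253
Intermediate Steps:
M = 16 (M = (1 - 5)**2 = (-4)**2 = 16)
w = 396 (w = 412 - 1*16 = 412 - 16 = 396)
1/(w + 1/(-507 - 603)) = 1/(396 + 1/(-507 - 603)) = 1/(396 + 1/(-1110)) = 1/(396 - 1/1110) = 1/(439559/1110) = 1110/439559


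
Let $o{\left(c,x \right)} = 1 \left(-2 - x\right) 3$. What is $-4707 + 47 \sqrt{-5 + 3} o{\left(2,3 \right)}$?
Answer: $-4707 - 705 i \sqrt{2} \approx -4707.0 - 997.02 i$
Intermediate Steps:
$o{\left(c,x \right)} = -6 - 3 x$ ($o{\left(c,x \right)} = \left(-2 - x\right) 3 = -6 - 3 x$)
$-4707 + 47 \sqrt{-5 + 3} o{\left(2,3 \right)} = -4707 + 47 \sqrt{-5 + 3} \left(-6 - 9\right) = -4707 + 47 \sqrt{-2} \left(-6 - 9\right) = -4707 + 47 i \sqrt{2} \left(-15\right) = -4707 + 47 \left(- 15 i \sqrt{2}\right) = -4707 - 705 i \sqrt{2}$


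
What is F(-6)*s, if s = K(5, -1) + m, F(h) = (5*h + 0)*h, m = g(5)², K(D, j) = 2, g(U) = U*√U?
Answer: 22860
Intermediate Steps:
g(U) = U^(3/2)
m = 125 (m = (5^(3/2))² = (5*√5)² = 125)
F(h) = 5*h² (F(h) = (5*h)*h = 5*h²)
s = 127 (s = 2 + 125 = 127)
F(-6)*s = (5*(-6)²)*127 = (5*36)*127 = 180*127 = 22860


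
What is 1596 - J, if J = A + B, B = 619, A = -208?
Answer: 1185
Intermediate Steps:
J = 411 (J = -208 + 619 = 411)
1596 - J = 1596 - 1*411 = 1596 - 411 = 1185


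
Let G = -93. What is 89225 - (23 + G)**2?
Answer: 84325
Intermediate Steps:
89225 - (23 + G)**2 = 89225 - (23 - 93)**2 = 89225 - 1*(-70)**2 = 89225 - 1*4900 = 89225 - 4900 = 84325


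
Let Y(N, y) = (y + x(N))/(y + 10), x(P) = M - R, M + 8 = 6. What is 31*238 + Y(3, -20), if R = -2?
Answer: 7380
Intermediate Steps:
M = -2 (M = -8 + 6 = -2)
x(P) = 0 (x(P) = -2 - 1*(-2) = -2 + 2 = 0)
Y(N, y) = y/(10 + y) (Y(N, y) = (y + 0)/(y + 10) = y/(10 + y))
31*238 + Y(3, -20) = 31*238 - 20/(10 - 20) = 7378 - 20/(-10) = 7378 - 20*(-1/10) = 7378 + 2 = 7380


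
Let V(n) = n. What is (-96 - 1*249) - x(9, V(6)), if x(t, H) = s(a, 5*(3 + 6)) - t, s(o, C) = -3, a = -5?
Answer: -333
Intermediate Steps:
x(t, H) = -3 - t
(-96 - 1*249) - x(9, V(6)) = (-96 - 1*249) - (-3 - 1*9) = (-96 - 249) - (-3 - 9) = -345 - 1*(-12) = -345 + 12 = -333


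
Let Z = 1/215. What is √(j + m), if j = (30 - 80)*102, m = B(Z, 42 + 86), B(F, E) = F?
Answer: I*√235747285/215 ≈ 71.414*I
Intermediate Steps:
Z = 1/215 ≈ 0.0046512
m = 1/215 ≈ 0.0046512
j = -5100 (j = -50*102 = -5100)
√(j + m) = √(-5100 + 1/215) = √(-1096499/215) = I*√235747285/215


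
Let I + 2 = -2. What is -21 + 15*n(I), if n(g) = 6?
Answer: 69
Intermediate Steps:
I = -4 (I = -2 - 2 = -4)
-21 + 15*n(I) = -21 + 15*6 = -21 + 90 = 69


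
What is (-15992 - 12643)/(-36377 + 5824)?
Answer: 28635/30553 ≈ 0.93722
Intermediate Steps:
(-15992 - 12643)/(-36377 + 5824) = -28635/(-30553) = -28635*(-1/30553) = 28635/30553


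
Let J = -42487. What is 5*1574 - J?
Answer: 50357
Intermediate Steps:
5*1574 - J = 5*1574 - 1*(-42487) = 7870 + 42487 = 50357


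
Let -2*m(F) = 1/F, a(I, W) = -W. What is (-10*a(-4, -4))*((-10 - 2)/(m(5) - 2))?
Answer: -1600/7 ≈ -228.57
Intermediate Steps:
m(F) = -1/(2*F)
(-10*a(-4, -4))*((-10 - 2)/(m(5) - 2)) = (-(-10)*(-4))*((-10 - 2)/(-½/5 - 2)) = (-10*4)*(-12/(-½*⅕ - 2)) = -(-480)/(-⅒ - 2) = -(-480)/(-21/10) = -(-480)*(-10)/21 = -40*40/7 = -1600/7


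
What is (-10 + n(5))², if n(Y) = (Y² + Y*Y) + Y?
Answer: 2025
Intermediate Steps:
n(Y) = Y + 2*Y² (n(Y) = (Y² + Y²) + Y = 2*Y² + Y = Y + 2*Y²)
(-10 + n(5))² = (-10 + 5*(1 + 2*5))² = (-10 + 5*(1 + 10))² = (-10 + 5*11)² = (-10 + 55)² = 45² = 2025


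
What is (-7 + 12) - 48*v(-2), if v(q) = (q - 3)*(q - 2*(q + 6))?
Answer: -2395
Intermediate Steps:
v(q) = (-12 - q)*(-3 + q) (v(q) = (-3 + q)*(q - 2*(6 + q)) = (-3 + q)*(q + (-12 - 2*q)) = (-3 + q)*(-12 - q) = (-12 - q)*(-3 + q))
(-7 + 12) - 48*v(-2) = (-7 + 12) - 48*(36 - 1*(-2)**2 - 9*(-2)) = 5 - 48*(36 - 1*4 + 18) = 5 - 48*(36 - 4 + 18) = 5 - 48*50 = 5 - 2400 = -2395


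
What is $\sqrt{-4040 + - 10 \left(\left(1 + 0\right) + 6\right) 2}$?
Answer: $2 i \sqrt{1045} \approx 64.653 i$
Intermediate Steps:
$\sqrt{-4040 + - 10 \left(\left(1 + 0\right) + 6\right) 2} = \sqrt{-4040 + - 10 \left(1 + 6\right) 2} = \sqrt{-4040 + \left(-10\right) 7 \cdot 2} = \sqrt{-4040 - 140} = \sqrt{-4180} = 2 i \sqrt{1045}$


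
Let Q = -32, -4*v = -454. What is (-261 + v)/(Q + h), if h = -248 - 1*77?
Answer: 295/714 ≈ 0.41317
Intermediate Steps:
v = 227/2 (v = -1/4*(-454) = 227/2 ≈ 113.50)
h = -325 (h = -248 - 77 = -325)
(-261 + v)/(Q + h) = (-261 + 227/2)/(-32 - 325) = -295/2/(-357) = -295/2*(-1/357) = 295/714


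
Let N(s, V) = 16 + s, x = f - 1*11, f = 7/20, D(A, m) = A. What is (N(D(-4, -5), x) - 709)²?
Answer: 485809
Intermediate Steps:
f = 7/20 (f = 7*(1/20) = 7/20 ≈ 0.35000)
x = -213/20 (x = 7/20 - 1*11 = 7/20 - 11 = -213/20 ≈ -10.650)
(N(D(-4, -5), x) - 709)² = ((16 - 4) - 709)² = (12 - 709)² = (-697)² = 485809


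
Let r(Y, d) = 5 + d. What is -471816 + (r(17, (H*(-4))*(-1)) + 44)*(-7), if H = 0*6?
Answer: -472159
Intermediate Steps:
H = 0
-471816 + (r(17, (H*(-4))*(-1)) + 44)*(-7) = -471816 + ((5 + (0*(-4))*(-1)) + 44)*(-7) = -471816 + ((5 + 0*(-1)) + 44)*(-7) = -471816 + ((5 + 0) + 44)*(-7) = -471816 + (5 + 44)*(-7) = -471816 + 49*(-7) = -471816 - 343 = -472159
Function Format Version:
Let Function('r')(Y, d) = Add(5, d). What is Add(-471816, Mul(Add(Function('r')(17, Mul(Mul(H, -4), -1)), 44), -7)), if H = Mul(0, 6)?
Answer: -472159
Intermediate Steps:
H = 0
Add(-471816, Mul(Add(Function('r')(17, Mul(Mul(H, -4), -1)), 44), -7)) = Add(-471816, Mul(Add(Add(5, Mul(Mul(0, -4), -1)), 44), -7)) = Add(-471816, Mul(Add(Add(5, Mul(0, -1)), 44), -7)) = Add(-471816, Mul(Add(Add(5, 0), 44), -7)) = Add(-471816, Mul(Add(5, 44), -7)) = Add(-471816, Mul(49, -7)) = Add(-471816, -343) = -472159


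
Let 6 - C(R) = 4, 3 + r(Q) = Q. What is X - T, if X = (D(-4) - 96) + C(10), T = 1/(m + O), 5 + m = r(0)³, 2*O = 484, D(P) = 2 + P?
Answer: -20161/210 ≈ -96.005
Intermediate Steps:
r(Q) = -3 + Q
C(R) = 2 (C(R) = 6 - 1*4 = 6 - 4 = 2)
O = 242 (O = (½)*484 = 242)
m = -32 (m = -5 + (-3 + 0)³ = -5 + (-3)³ = -5 - 27 = -32)
T = 1/210 (T = 1/(-32 + 242) = 1/210 ≈ 0.0047619)
X = -96 (X = ((2 - 4) - 96) + 2 = (-2 - 96) + 2 = -98 + 2 = -96)
X - T = -96 - 1*1/210 = -96 - 1/210 = -20161/210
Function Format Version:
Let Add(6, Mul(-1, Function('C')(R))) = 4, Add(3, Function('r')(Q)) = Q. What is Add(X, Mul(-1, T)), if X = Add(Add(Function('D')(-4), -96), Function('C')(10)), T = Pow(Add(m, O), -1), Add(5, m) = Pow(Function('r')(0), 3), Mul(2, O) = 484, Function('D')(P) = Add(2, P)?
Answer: Rational(-20161, 210) ≈ -96.005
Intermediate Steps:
Function('r')(Q) = Add(-3, Q)
Function('C')(R) = 2 (Function('C')(R) = Add(6, Mul(-1, 4)) = Add(6, -4) = 2)
O = 242 (O = Mul(Rational(1, 2), 484) = 242)
m = -32 (m = Add(-5, Pow(Add(-3, 0), 3)) = Add(-5, Pow(-3, 3)) = Add(-5, -27) = -32)
T = Rational(1, 210) (T = Pow(Add(-32, 242), -1) = Pow(210, -1) = Rational(1, 210) ≈ 0.0047619)
X = -96 (X = Add(Add(Add(2, -4), -96), 2) = Add(Add(-2, -96), 2) = Add(-98, 2) = -96)
Add(X, Mul(-1, T)) = Add(-96, Mul(-1, Rational(1, 210))) = Add(-96, Rational(-1, 210)) = Rational(-20161, 210)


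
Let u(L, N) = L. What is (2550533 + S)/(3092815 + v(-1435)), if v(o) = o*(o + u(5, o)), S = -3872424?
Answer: -1321891/5144865 ≈ -0.25693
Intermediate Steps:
v(o) = o*(5 + o) (v(o) = o*(o + 5) = o*(5 + o))
(2550533 + S)/(3092815 + v(-1435)) = (2550533 - 3872424)/(3092815 - 1435*(5 - 1435)) = -1321891/(3092815 - 1435*(-1430)) = -1321891/(3092815 + 2052050) = -1321891/5144865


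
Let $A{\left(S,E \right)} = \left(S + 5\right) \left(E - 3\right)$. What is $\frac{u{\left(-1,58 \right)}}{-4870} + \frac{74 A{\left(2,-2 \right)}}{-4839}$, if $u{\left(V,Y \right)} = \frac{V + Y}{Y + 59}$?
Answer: $\frac{163942253}{306357090} \approx 0.53513$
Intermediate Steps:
$u{\left(V,Y \right)} = \frac{V + Y}{59 + Y}$
$A{\left(S,E \right)} = \left(-3 + E\right) \left(5 + S\right)$ ($A{\left(S,E \right)} = \left(5 + S\right) \left(-3 + E\right) = \left(-3 + E\right) \left(5 + S\right)$)
$\frac{u{\left(-1,58 \right)}}{-4870} + \frac{74 A{\left(2,-2 \right)}}{-4839} = \frac{\frac{1}{59 + 58} \left(-1 + 58\right)}{-4870} + \frac{74 \left(-15 - 6 + 5 \left(-2\right) - 4\right)}{-4839} = \frac{1}{117} \cdot 57 \left(- \frac{1}{4870}\right) + 74 \left(-15 - 6 - 10 - 4\right) \left(- \frac{1}{4839}\right) = \frac{1}{117} \cdot 57 \left(- \frac{1}{4870}\right) + 74 \left(-35\right) \left(- \frac{1}{4839}\right) = \frac{19}{39} \left(- \frac{1}{4870}\right) - - \frac{2590}{4839} = - \frac{19}{189930} + \frac{2590}{4839} = \frac{163942253}{306357090}$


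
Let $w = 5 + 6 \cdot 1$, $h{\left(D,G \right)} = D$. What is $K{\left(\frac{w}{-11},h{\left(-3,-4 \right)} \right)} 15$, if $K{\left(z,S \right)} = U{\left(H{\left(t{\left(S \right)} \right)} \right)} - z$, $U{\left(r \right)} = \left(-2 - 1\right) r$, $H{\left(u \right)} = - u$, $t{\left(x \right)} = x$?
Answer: $-120$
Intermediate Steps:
$w = 11$ ($w = 5 + 6 = 11$)
$U{\left(r \right)} = - 3 r$
$K{\left(z,S \right)} = - z + 3 S$ ($K{\left(z,S \right)} = - 3 \left(- S\right) - z = 3 S - z = - z + 3 S$)
$K{\left(\frac{w}{-11},h{\left(-3,-4 \right)} \right)} 15 = \left(- \frac{11}{-11} + 3 \left(-3\right)\right) 15 = \left(- \frac{11 \left(-1\right)}{11} - 9\right) 15 = \left(\left(-1\right) \left(-1\right) - 9\right) 15 = \left(1 - 9\right) 15 = \left(-8\right) 15 = -120$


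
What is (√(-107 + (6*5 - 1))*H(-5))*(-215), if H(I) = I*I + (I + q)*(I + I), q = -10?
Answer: -37625*I*√78 ≈ -3.323e+5*I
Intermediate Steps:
H(I) = I² + 2*I*(-10 + I) (H(I) = I*I + (I - 10)*(I + I) = I² + (-10 + I)*(2*I) = I² + 2*I*(-10 + I))
(√(-107 + (6*5 - 1))*H(-5))*(-215) = (√(-107 + (6*5 - 1))*(-5*(-20 + 3*(-5))))*(-215) = (√(-107 + (30 - 1))*(-5*(-20 - 15)))*(-215) = (√(-107 + 29)*(-5*(-35)))*(-215) = (√(-78)*175)*(-215) = ((I*√78)*175)*(-215) = (175*I*√78)*(-215) = -37625*I*√78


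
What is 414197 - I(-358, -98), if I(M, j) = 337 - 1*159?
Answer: 414019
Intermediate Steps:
I(M, j) = 178 (I(M, j) = 337 - 159 = 178)
414197 - I(-358, -98) = 414197 - 1*178 = 414197 - 178 = 414019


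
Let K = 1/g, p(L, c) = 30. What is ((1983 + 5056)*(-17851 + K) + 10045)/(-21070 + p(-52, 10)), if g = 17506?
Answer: 439901774365/73665248 ≈ 5971.6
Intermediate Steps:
K = 1/17506 ≈ 5.7123e-5
((1983 + 5056)*(-17851 + K) + 10045)/(-21070 + p(-52, 10)) = ((1983 + 5056)*(-17851 + 1/17506) + 10045)/(-21070 + 30) = (7039*(-312499605/17506) + 10045)/(-21040) = (-2199684719595/17506 + 10045)*(-1/21040) = -2199508871825/17506*(-1/21040) = 439901774365/73665248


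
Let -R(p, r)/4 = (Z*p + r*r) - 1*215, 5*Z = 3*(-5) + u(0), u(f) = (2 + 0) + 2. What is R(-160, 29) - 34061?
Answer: -37973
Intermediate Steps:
u(f) = 4 (u(f) = 2 + 2 = 4)
Z = -11/5 (Z = (3*(-5) + 4)/5 = (-15 + 4)/5 = (1/5)*(-11) = -11/5 ≈ -2.2000)
R(p, r) = 860 - 4*r**2 + 44*p/5 (R(p, r) = -4*((-11*p/5 + r*r) - 1*215) = -4*((-11*p/5 + r**2) - 215) = -4*((r**2 - 11*p/5) - 215) = -4*(-215 + r**2 - 11*p/5) = 860 - 4*r**2 + 44*p/5)
R(-160, 29) - 34061 = (860 - 4*29**2 + (44/5)*(-160)) - 34061 = (860 - 4*841 - 1408) - 34061 = (860 - 3364 - 1408) - 34061 = -3912 - 34061 = -37973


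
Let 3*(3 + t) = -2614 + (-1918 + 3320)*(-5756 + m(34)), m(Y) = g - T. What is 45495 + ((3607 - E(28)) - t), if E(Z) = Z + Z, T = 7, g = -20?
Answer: 2752509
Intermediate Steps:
E(Z) = 2*Z
m(Y) = -27 (m(Y) = -20 - 1*7 = -20 - 7 = -27)
t = -2703463 (t = -3 + (-2614 + (-1918 + 3320)*(-5756 - 27))/3 = -3 + (-2614 + 1402*(-5783))/3 = -3 + (-2614 - 8107766)/3 = -3 + (⅓)*(-8110380) = -3 - 2703460 = -2703463)
45495 + ((3607 - E(28)) - t) = 45495 + ((3607 - 2*28) - 1*(-2703463)) = 45495 + ((3607 - 1*56) + 2703463) = 45495 + ((3607 - 56) + 2703463) = 45495 + (3551 + 2703463) = 45495 + 2707014 = 2752509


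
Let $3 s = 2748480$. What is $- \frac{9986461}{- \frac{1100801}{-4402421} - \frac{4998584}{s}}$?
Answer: $\frac{5034826635840716120}{2624670165963} \approx 1.9183 \cdot 10^{6}$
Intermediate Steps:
$s = 916160$ ($s = \frac{1}{3} \cdot 2748480 = 916160$)
$- \frac{9986461}{- \frac{1100801}{-4402421} - \frac{4998584}{s}} = - \frac{9986461}{- \frac{1100801}{-4402421} - \frac{4998584}{916160}} = - \frac{9986461}{\left(-1100801\right) \left(- \frac{1}{4402421}\right) - \frac{624823}{114520}} = - \frac{9986461}{\frac{1100801}{4402421} - \frac{624823}{114520}} = - \frac{9986461}{- \frac{2624670165963}{504165252920}} = \left(-9986461\right) \left(- \frac{504165252920}{2624670165963}\right) = \frac{5034826635840716120}{2624670165963}$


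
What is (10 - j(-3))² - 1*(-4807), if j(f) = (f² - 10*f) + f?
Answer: 5483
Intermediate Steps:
j(f) = f² - 9*f
(10 - j(-3))² - 1*(-4807) = (10 - (-3)*(-9 - 3))² - 1*(-4807) = (10 - (-3)*(-12))² + 4807 = (10 - 1*36)² + 4807 = (10 - 36)² + 4807 = (-26)² + 4807 = 676 + 4807 = 5483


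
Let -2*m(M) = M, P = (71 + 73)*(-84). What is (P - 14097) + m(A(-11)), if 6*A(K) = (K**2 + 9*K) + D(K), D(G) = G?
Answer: -314327/12 ≈ -26194.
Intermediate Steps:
A(K) = K**2/6 + 5*K/3 (A(K) = ((K**2 + 9*K) + K)/6 = (K**2 + 10*K)/6 = K**2/6 + 5*K/3)
P = -12096 (P = 144*(-84) = -12096)
m(M) = -M/2
(P - 14097) + m(A(-11)) = (-12096 - 14097) - (-11)*(10 - 11)/12 = -26193 - (-11)*(-1)/12 = -26193 - 1/2*11/6 = -26193 - 11/12 = -314327/12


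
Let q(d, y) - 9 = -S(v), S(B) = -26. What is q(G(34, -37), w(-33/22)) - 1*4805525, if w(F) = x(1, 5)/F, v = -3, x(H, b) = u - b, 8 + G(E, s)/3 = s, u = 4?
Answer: -4805490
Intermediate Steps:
G(E, s) = -24 + 3*s
x(H, b) = 4 - b
w(F) = -1/F (w(F) = (4 - 1*5)/F = (4 - 5)/F = -1/F)
q(d, y) = 35 (q(d, y) = 9 - 1*(-26) = 9 + 26 = 35)
q(G(34, -37), w(-33/22)) - 1*4805525 = 35 - 1*4805525 = 35 - 4805525 = -4805490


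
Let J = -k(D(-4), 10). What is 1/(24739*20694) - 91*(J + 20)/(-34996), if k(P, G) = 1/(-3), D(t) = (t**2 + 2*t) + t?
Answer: 36433695643/689083173636 ≈ 0.052873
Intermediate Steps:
D(t) = t**2 + 3*t
k(P, G) = -1/3
J = 1/3 (J = -1*(-1/3) = 1/3 ≈ 0.33333)
1/(24739*20694) - 91*(J + 20)/(-34996) = 1/(24739*20694) - 91*(1/3 + 20)/(-34996) = (1/24739)*(1/20694) - 91*61/3*(-1/34996) = 1/511948866 - 5551/3*(-1/34996) = 1/511948866 + 427/8076 = 36433695643/689083173636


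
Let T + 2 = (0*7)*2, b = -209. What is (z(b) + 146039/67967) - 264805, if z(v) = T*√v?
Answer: -17997855396/67967 - 2*I*√209 ≈ -2.648e+5 - 28.914*I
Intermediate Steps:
T = -2 (T = -2 + (0*7)*2 = -2 + 0*2 = -2 + 0 = -2)
z(v) = -2*√v
(z(b) + 146039/67967) - 264805 = (-2*I*√209 + 146039/67967) - 264805 = (146039/67967 - 2*I*√209) - 264805 = -17997855396/67967 - 2*I*√209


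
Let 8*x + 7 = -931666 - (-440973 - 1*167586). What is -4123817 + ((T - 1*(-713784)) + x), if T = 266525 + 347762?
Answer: -11344541/4 ≈ -2.8361e+6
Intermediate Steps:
x = -161557/4 (x = -7/8 + (-931666 - (-440973 - 1*167586))/8 = -7/8 + (-931666 - (-440973 - 167586))/8 = -7/8 + (-931666 - 1*(-608559))/8 = -7/8 + (-931666 + 608559)/8 = -7/8 + (1/8)*(-323107) = -7/8 - 323107/8 = -161557/4 ≈ -40389.)
T = 614287
-4123817 + ((T - 1*(-713784)) + x) = -4123817 + ((614287 - 1*(-713784)) - 161557/4) = -4123817 + ((614287 + 713784) - 161557/4) = -4123817 + (1328071 - 161557/4) = -4123817 + 5150727/4 = -11344541/4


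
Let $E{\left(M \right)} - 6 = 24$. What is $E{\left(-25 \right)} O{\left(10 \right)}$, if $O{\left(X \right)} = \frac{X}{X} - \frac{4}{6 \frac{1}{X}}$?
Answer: $-170$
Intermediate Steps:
$E{\left(M \right)} = 30$ ($E{\left(M \right)} = 6 + 24 = 30$)
$O{\left(X \right)} = 1 - \frac{2 X}{3}$ ($O{\left(X \right)} = 1 - 4 \frac{X}{6} = 1 - \frac{2 X}{3}$)
$E{\left(-25 \right)} O{\left(10 \right)} = 30 \left(1 - \frac{20}{3}\right) = 30 \left(- \frac{17}{3}\right) = -170$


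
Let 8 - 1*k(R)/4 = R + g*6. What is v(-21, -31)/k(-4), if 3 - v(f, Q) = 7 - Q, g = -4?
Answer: -35/144 ≈ -0.24306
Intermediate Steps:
v(f, Q) = -4 + Q (v(f, Q) = 3 - (7 - Q) = 3 + (-7 + Q) = -4 + Q)
k(R) = 128 - 4*R (k(R) = 32 - 4*(R - 4*6) = 32 - 4*(R - 24) = 32 - 4*(-24 + R) = 32 + (96 - 4*R) = 128 - 4*R)
v(-21, -31)/k(-4) = (-4 - 31)/(128 - 4*(-4)) = -35/(128 + 16) = -35/144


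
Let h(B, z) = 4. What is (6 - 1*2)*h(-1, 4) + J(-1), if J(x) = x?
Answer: 15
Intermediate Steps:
(6 - 1*2)*h(-1, 4) + J(-1) = (6 - 1*2)*4 - 1 = (6 - 2)*4 - 1 = 4*4 - 1 = 16 - 1 = 15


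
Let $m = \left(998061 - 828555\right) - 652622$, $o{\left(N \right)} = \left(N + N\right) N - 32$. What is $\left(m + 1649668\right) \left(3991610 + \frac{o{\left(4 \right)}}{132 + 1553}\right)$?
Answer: $4656420628720$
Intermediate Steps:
$o{\left(N \right)} = -32 + 2 N^{2}$ ($o{\left(N \right)} = 2 N N - 32 = 2 N^{2} - 32 = -32 + 2 N^{2}$)
$m = -483116$ ($m = 169506 - 652622 = -483116$)
$\left(m + 1649668\right) \left(3991610 + \frac{o{\left(4 \right)}}{132 + 1553}\right) = \left(-483116 + 1649668\right) \left(3991610 + \frac{-32 + 2 \cdot 4^{2}}{132 + 1553}\right) = 1166552 \left(3991610 + \frac{-32 + 2 \cdot 16}{1685}\right) = 1166552 \left(3991610 + \frac{-32 + 32}{1685}\right) = 1166552 \left(3991610 + \frac{1}{1685} \cdot 0\right) = 1166552 \left(3991610 + 0\right) = 1166552 \cdot 3991610 = 4656420628720$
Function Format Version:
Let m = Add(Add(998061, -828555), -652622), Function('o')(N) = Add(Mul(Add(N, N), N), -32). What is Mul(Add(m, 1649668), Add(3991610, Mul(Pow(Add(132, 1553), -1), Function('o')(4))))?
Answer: 4656420628720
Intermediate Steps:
Function('o')(N) = Add(-32, Mul(2, Pow(N, 2))) (Function('o')(N) = Add(Mul(Mul(2, N), N), -32) = Add(Mul(2, Pow(N, 2)), -32) = Add(-32, Mul(2, Pow(N, 2))))
m = -483116 (m = Add(169506, -652622) = -483116)
Mul(Add(m, 1649668), Add(3991610, Mul(Pow(Add(132, 1553), -1), Function('o')(4)))) = Mul(Add(-483116, 1649668), Add(3991610, Mul(Pow(Add(132, 1553), -1), Add(-32, Mul(2, Pow(4, 2)))))) = Mul(1166552, Add(3991610, Mul(Pow(1685, -1), Add(-32, Mul(2, 16))))) = Mul(1166552, Add(3991610, Mul(Rational(1, 1685), Add(-32, 32)))) = Mul(1166552, Add(3991610, Mul(Rational(1, 1685), 0))) = Mul(1166552, Add(3991610, 0)) = Mul(1166552, 3991610) = 4656420628720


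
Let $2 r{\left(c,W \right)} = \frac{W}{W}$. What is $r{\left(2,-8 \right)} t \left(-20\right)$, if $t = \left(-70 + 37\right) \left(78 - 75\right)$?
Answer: $990$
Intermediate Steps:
$r{\left(c,W \right)} = \frac{1}{2}$ ($r{\left(c,W \right)} = \frac{W \frac{1}{W}}{2} = \frac{1}{2} \cdot 1 = \frac{1}{2}$)
$t = -99$ ($t = \left(-33\right) 3 = -99$)
$r{\left(2,-8 \right)} t \left(-20\right) = \frac{1}{2} \left(-99\right) \left(-20\right) = \left(- \frac{99}{2}\right) \left(-20\right) = 990$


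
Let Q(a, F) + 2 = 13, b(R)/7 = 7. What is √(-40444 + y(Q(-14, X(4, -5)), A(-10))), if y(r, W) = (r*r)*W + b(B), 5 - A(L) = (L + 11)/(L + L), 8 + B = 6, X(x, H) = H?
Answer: I*√3978395/10 ≈ 199.46*I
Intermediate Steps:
B = -2 (B = -8 + 6 = -2)
b(R) = 49 (b(R) = 7*7 = 49)
Q(a, F) = 11 (Q(a, F) = -2 + 13 = 11)
A(L) = 5 - (11 + L)/(2*L) (A(L) = 5 - (L + 11)/(L + L) = 5 - (11 + L)/(2*L))
y(r, W) = 49 + W*r² (y(r, W) = (r*r)*W + 49 = r²*W + 49 = W*r² + 49 = 49 + W*r²)
√(-40444 + y(Q(-14, X(4, -5)), A(-10))) = √(-40444 + (49 + ((½)*(-11 + 9*(-10))/(-10))*11²)) = √(-40444 + (49 + ((½)*(-⅒)*(-11 - 90))*121)) = √(-40444 + (49 + ((½)*(-⅒)*(-101))*121)) = √(-40444 + (49 + (101/20)*121)) = √(-40444 + (49 + 12221/20)) = √(-40444 + 13201/20) = √(-795679/20) = I*√3978395/10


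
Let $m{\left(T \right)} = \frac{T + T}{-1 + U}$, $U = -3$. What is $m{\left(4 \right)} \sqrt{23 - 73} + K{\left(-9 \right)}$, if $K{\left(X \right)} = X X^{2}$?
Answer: $-729 - 10 i \sqrt{2} \approx -729.0 - 14.142 i$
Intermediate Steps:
$m{\left(T \right)} = - \frac{T}{2}$ ($m{\left(T \right)} = \frac{T + T}{-1 - 3} = \frac{2 T}{-4} = 2 T \left(- \frac{1}{4}\right) = - \frac{T}{2}$)
$K{\left(X \right)} = X^{3}$
$m{\left(4 \right)} \sqrt{23 - 73} + K{\left(-9 \right)} = \left(- \frac{1}{2}\right) 4 \sqrt{23 - 73} + \left(-9\right)^{3} = - 2 \sqrt{-50} - 729 = - 2 \cdot 5 i \sqrt{2} - 729 = - 10 i \sqrt{2} - 729 = -729 - 10 i \sqrt{2}$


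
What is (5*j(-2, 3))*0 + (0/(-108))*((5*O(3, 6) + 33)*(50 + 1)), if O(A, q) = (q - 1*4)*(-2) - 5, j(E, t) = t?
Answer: 0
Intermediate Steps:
O(A, q) = 3 - 2*q (O(A, q) = (q - 4)*(-2) - 5 = (-4 + q)*(-2) - 5 = (8 - 2*q) - 5 = 3 - 2*q)
(5*j(-2, 3))*0 + (0/(-108))*((5*O(3, 6) + 33)*(50 + 1)) = (5*3)*0 + (0/(-108))*((5*(3 - 2*6) + 33)*(50 + 1)) = 15*0 + (0*(-1/108))*((5*(3 - 12) + 33)*51) = 0 + 0*((5*(-9) + 33)*51) = 0 + 0*((-45 + 33)*51) = 0 + 0*(-12*51) = 0 + 0*(-612) = 0 + 0 = 0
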